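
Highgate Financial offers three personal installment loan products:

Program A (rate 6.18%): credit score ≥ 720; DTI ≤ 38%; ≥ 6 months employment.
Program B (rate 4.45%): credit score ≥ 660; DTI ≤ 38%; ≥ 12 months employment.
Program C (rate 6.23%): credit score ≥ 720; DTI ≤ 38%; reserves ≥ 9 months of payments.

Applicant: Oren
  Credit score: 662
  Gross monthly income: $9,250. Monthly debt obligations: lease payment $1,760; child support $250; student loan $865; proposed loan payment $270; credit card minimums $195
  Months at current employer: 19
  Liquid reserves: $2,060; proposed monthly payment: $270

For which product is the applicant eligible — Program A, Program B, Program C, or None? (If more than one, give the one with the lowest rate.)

Total debts = (1,760 + 250 + 865 + 270 + 195) = 3,340; DTI = 3,340/9,250 = 36.1%.
Reserves = 2,060/270 = 7.6 months.
Program A: score 662 < 720; DTI 36.1% ≤ 38%; employment 19 ≥ 6 mo → does not qualify.
Program B: score 662 ≥ 660; DTI 36.1% ≤ 38%; employment 19 ≥ 12 mo → qualifies.
Program C: score 662 < 720; DTI 36.1% ≤ 38%; reserves 7.6 < 9 mo → does not qualify.

Program B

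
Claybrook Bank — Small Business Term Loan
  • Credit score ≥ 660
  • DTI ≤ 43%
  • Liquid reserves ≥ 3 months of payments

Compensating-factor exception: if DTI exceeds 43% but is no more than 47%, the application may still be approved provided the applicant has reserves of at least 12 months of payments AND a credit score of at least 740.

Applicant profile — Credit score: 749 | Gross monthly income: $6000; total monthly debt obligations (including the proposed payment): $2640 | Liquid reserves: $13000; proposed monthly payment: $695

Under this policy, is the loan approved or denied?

Approved

Credit score 749 ≥ 660 (meets base)
DTI = 2,640/6,000 = 44% > 43% — standard DTI limit exceeded.
Reserves: 13,000 ÷ 695 = 18.7 months (meets 3-month minimum)
44% falls in the override range (43%–47%), so the compensating-factor test applies.
Override check — reserves: 18.7 mo (ok); score: 749 (ok).
Both compensating conditions met → exception applies.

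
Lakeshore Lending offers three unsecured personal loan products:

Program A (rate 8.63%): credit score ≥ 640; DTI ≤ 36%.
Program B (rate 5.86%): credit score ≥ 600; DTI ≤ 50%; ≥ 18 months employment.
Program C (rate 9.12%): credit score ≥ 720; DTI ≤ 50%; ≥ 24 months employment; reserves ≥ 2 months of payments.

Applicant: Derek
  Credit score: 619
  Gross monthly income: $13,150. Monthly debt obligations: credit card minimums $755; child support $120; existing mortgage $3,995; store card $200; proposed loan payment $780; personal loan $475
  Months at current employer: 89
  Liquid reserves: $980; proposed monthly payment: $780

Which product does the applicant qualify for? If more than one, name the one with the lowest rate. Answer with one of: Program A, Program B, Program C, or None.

Total debts = (755 + 120 + 3,995 + 200 + 780 + 475) = 6,325; DTI = 6,325/13,150 = 48.1%.
Reserves = 980/780 = 1.3 months.
Program A: score 619 < 640; DTI 48.1% > 36% → does not qualify.
Program B: score 619 ≥ 600; DTI 48.1% ≤ 50%; employment 89 ≥ 18 mo → qualifies.
Program C: score 619 < 720; DTI 48.1% ≤ 50%; employment 89 ≥ 24 mo; reserves 1.3 < 2 mo → does not qualify.

Program B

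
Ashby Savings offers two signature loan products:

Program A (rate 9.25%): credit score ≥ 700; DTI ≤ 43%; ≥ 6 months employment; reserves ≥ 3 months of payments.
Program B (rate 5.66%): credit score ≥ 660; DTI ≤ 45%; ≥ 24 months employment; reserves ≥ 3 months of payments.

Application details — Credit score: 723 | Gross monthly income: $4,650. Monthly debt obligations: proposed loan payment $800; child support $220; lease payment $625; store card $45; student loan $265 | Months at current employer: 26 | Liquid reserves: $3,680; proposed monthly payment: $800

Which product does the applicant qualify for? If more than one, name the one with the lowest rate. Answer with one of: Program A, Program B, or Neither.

Total debts = (800 + 220 + 625 + 45 + 265) = 1,955; DTI = 1,955/4,650 = 42%.
Reserves = 3,680/800 = 4.6 months.
Program A: score 723 ≥ 700; DTI 42% ≤ 43%; employment 26 ≥ 6 mo; reserves 4.6 ≥ 3 mo → qualifies.
Program B: score 723 ≥ 660; DTI 42% ≤ 45%; employment 26 ≥ 24 mo; reserves 4.6 ≥ 3 mo → qualifies.
Qualifying: Program A, Program B. Lowest rate is 5.66% → Program B.

Program B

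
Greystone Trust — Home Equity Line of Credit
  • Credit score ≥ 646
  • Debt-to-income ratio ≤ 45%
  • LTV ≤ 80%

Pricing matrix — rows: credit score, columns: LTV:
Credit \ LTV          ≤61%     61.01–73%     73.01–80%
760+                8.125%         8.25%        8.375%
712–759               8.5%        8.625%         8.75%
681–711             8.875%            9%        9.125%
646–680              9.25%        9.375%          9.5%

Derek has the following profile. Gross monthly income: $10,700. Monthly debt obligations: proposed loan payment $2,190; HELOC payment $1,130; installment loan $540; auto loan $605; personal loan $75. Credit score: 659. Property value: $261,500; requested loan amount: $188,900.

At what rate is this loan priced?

Credit score 659 ≥ 646; Total monthly debts = (2,190 + 1,130 + 540 + 605 + 75) = 4,540. DTI: 4,540 ÷ 10,700 = 42.4%, within the 45% cap
LTV = 188,900/261,500 = 72.2% ≤ 80%
Credit 659 → row 646–680; LTV 72.2% → column 61.01–73%. Grid cell → 9.375%.

9.375%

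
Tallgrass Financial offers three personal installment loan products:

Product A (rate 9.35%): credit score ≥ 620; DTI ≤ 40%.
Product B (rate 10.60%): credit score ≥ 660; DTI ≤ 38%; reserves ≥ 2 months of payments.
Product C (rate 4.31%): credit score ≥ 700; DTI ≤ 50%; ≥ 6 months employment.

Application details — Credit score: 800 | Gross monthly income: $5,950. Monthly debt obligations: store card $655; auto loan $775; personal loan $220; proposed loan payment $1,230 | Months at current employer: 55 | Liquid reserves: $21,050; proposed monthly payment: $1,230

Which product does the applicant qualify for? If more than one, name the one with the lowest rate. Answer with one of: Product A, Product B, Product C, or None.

Product C

Total debts = (655 + 775 + 220 + 1,230) = 2,880; DTI = 2,880/5,950 = 48.4%.
Reserves = 21,050/1,230 = 17.1 months.
Product A: score 800 ≥ 620; DTI 48.4% > 40% → does not qualify.
Product B: score 800 ≥ 660; DTI 48.4% > 38%; reserves 17.1 ≥ 2 mo → does not qualify.
Product C: score 800 ≥ 700; DTI 48.4% ≤ 50%; employment 55 ≥ 6 mo → qualifies.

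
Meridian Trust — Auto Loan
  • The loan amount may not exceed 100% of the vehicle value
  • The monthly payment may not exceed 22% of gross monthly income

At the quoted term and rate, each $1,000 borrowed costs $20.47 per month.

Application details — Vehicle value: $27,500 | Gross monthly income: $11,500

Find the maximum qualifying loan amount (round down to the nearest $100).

Payment cap: 22% × $11,500 = $2,530/month.
At $20.47 per $1,000, that supports 2,530/20.47 × 1,000 ≈ $123,595 → $123,500.
LTV cap: 100% × $27,500 = $27,500 → $27,500.
Binding constraint: loan-to-value.

$27,500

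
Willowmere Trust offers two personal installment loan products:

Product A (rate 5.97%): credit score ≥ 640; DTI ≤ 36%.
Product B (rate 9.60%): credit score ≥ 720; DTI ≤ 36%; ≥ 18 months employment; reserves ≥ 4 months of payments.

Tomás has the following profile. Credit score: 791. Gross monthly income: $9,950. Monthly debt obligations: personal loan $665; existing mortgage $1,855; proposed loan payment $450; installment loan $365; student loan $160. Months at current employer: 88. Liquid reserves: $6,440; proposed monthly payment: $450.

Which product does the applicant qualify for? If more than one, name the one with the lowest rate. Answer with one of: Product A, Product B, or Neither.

Product A

Total debts = (665 + 1,855 + 450 + 365 + 160) = 3,495; DTI = 3,495/9,950 = 35.1%.
Reserves = 6,440/450 = 14.3 months.
Product A: score 791 ≥ 640; DTI 35.1% ≤ 36% → qualifies.
Product B: score 791 ≥ 720; DTI 35.1% ≤ 36%; employment 88 ≥ 18 mo; reserves 14.3 ≥ 4 mo → qualifies.
Qualifying: Product A, Product B. Lowest rate is 5.97% → Product A.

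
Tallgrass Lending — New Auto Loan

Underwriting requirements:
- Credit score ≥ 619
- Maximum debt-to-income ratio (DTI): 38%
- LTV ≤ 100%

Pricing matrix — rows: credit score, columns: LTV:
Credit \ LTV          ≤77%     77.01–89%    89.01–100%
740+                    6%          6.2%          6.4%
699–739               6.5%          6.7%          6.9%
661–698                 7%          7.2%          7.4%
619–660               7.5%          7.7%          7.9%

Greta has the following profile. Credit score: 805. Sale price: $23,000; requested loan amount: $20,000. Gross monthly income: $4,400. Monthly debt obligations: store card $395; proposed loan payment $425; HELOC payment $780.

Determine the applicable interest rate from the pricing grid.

Credit score 805 ≥ 619; Total monthly debts = (395 + 425 + 780) = 1,600. Debt-to-income = 1,600/4,400 = 36.4% — meets 38% limit
Loan-to-value = 20,000/23,000 = 87% — pass (100% max)
Credit 805 → row 740+; LTV 87% → column 77.01–89%. Grid cell → 6.2%.

6.2%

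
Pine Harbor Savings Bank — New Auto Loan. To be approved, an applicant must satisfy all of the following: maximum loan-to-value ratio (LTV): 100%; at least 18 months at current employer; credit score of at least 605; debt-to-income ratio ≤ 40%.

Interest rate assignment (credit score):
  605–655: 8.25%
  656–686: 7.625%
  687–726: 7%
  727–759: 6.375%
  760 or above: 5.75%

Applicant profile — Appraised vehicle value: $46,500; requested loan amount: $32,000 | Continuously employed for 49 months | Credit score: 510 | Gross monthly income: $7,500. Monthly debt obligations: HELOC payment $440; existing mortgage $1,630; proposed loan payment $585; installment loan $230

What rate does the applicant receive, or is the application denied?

Denied

Credit score 510 < 605 (below minimum)
Total monthly debts = (440 + 1,630 + 585 + 230) = 2,885. DTI = 2,885/7,500 = 38.5% ≤ 40%
Employment 49 ≥ 18 months
Loan-to-value = 32,000/46,500 = 68.8% — pass (100% max)
Not all requirements met → denied.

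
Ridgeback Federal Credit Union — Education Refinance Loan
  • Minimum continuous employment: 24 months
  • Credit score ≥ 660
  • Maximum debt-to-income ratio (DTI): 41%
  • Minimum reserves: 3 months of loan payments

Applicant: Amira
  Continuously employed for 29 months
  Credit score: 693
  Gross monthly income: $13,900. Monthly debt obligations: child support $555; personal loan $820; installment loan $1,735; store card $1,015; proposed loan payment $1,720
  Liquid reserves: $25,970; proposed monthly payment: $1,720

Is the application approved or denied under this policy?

Denied

Employment 29 ≥ 24 months
Credit score 693 ≥ 660 (meets)
Total monthly debts = (555 + 820 + 1,735 + 1,015 + 1,720) = 5,845. DTI: 5,845 ÷ 13,900 = 42.1%, exceeds the 41% cap
Liquid reserves cover 25,970/1,720 = 15.1 months — ≥ 3 required
Fails on DTI.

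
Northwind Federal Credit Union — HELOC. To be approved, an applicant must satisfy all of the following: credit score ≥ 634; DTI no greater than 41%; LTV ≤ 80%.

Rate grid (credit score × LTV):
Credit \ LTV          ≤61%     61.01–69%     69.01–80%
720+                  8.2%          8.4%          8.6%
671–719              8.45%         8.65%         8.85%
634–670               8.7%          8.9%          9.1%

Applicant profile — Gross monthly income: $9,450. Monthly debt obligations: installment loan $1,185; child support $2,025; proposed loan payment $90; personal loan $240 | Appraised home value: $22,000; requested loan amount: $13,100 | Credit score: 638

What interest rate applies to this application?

8.7%

Credit score 638 ≥ 634; Total monthly debts = (1,185 + 2,025 + 90 + 240) = 3,540. Debt-to-income = 3,540/9,450 = 37.5% — meets 41% limit
LTV: 13,100 ÷ 22,000 = 59.5%, within 80% cap
Credit 638 → row 634–670; LTV 59.5% → column ≤61%. Grid cell → 8.7%.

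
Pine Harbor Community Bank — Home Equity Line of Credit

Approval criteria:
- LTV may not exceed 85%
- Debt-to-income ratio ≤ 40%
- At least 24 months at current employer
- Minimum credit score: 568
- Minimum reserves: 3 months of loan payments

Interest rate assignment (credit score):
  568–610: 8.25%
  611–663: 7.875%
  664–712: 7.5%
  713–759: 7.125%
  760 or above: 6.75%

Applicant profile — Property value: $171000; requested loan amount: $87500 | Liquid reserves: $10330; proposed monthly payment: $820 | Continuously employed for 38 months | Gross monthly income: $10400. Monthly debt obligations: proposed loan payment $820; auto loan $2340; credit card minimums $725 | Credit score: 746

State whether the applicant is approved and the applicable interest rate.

Approved at 7.125%

Credit score 746 ≥ 568 (meets minimum)
Reserves: 10,330 ÷ 820 = 12.6 months (meets 3-month minimum)
Total monthly debts = (820 + 2,340 + 725) = 3,885. DTI: 3,885 ÷ 10,400 = 37.4%, within the 40% cap
Employment 38 ≥ 24 months
Loan-to-value = 87,500/171,000 = 51.2% — pass (85% max)
All requirements met. Score 746 falls in the 713–759 tier → 7.125%.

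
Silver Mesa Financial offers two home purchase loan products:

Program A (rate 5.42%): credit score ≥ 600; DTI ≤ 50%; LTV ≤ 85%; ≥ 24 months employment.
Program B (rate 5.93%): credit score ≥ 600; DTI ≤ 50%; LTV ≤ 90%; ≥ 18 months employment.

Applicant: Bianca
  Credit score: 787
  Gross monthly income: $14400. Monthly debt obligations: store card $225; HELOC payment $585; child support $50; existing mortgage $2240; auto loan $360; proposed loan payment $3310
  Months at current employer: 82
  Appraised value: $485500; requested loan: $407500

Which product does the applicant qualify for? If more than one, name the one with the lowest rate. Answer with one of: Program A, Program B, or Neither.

Program A

Total debts = (225 + 585 + 50 + 2,240 + 360 + 3,310) = 6,770; DTI = 6,770/14,400 = 47%.
LTV = 407,500/485,500 = 83.9%.
Program A: score 787 ≥ 600; DTI 47% ≤ 50%; LTV 83.9% ≤ 85%; employment 82 ≥ 24 mo → qualifies.
Program B: score 787 ≥ 600; DTI 47% ≤ 50%; LTV 83.9% ≤ 90%; employment 82 ≥ 18 mo → qualifies.
Qualifying: Program A, Program B. Lowest rate is 5.42% → Program A.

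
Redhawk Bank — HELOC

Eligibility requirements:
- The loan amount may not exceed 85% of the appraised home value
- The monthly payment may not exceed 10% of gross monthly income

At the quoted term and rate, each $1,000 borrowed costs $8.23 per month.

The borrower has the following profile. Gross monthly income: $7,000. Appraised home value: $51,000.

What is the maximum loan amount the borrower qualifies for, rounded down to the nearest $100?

$43,300

Payment cap: 10% × $7,000 = $700/month.
At $8.23 per $1,000, that supports 700/8.23 × 1,000 ≈ $85,054 → $85,000.
LTV cap: 85% × $51,000 = $43,350 → $43,300.
Binding constraint: loan-to-value.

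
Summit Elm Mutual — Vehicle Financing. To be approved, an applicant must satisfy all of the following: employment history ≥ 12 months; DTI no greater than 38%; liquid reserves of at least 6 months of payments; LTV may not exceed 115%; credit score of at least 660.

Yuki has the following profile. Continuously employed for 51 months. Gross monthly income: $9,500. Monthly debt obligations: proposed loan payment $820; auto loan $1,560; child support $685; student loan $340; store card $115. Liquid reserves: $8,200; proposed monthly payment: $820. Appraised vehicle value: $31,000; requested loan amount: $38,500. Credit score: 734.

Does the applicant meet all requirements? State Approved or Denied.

Denied

Employment 51 ≥ 12 months
Total monthly debts = (820 + 1,560 + 685 + 340 + 115) = 3,520. Debt-to-income = 3,520/9,500 = 37.1% — meets 38% limit
Liquid reserves cover 8,200/820 = 10.0 months — ≥ 6 required
Loan-to-value = 38,500/31,000 = 124.2% — fail (115% max)
Credit score 734 ≥ 660 (meets)
Fails on LTV.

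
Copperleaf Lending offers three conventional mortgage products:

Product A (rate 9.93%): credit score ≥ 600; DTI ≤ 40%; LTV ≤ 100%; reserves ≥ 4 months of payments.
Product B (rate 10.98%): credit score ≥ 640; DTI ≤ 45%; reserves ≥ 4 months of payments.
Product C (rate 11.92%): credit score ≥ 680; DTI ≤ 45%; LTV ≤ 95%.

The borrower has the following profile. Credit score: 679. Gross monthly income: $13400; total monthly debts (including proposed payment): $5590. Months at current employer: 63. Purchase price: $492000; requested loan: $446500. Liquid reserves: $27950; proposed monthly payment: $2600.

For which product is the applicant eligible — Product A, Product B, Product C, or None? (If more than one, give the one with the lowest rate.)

Product B

DTI = 5,590/13,400 = 41.7%.
LTV = 446,500/492,000 = 90.8%.
Reserves = 27,950/2,600 = 10.8 months.
Product A: score 679 ≥ 600; DTI 41.7% > 40%; LTV 90.8% ≤ 100%; reserves 10.8 ≥ 4 mo → does not qualify.
Product B: score 679 ≥ 640; DTI 41.7% ≤ 45%; reserves 10.8 ≥ 4 mo → qualifies.
Product C: score 679 < 680; DTI 41.7% ≤ 45%; LTV 90.8% ≤ 95% → does not qualify.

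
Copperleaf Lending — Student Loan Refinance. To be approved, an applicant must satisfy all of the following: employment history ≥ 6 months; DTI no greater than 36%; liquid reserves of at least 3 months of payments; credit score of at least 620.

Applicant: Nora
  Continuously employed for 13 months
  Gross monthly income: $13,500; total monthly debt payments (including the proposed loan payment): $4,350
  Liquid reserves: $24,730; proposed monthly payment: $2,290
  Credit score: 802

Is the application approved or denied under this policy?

Employment 13 ≥ 6 months
DTI: 4,350 ÷ 13,500 = 32.2%, within the 36% cap
Reserves: 24,730 ÷ 2,290 = 10.8 months (meets 3-month minimum)
Credit score 802 ≥ 620 (meets)
All criteria satisfied.

Approved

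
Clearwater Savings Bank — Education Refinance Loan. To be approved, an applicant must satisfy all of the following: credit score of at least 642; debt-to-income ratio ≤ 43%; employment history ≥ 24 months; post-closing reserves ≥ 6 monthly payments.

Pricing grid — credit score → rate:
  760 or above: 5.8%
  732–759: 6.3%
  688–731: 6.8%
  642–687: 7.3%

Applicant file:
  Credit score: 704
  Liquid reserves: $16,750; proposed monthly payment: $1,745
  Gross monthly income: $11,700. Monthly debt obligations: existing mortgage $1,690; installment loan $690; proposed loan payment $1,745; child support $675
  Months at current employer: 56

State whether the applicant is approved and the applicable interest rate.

Credit score 704 ≥ 642 (meets minimum)
Total monthly debts = (1,690 + 690 + 1,745 + 675) = 4,800. Debt-to-income = 4,800/11,700 = 41% — meets 43% limit
Reserves: 16,750 ÷ 1,745 = 9.6 months (meets 6-month minimum)
Employment 56 ≥ 24 months
All requirements met. Score 704 falls in the 688–731 tier → 6.8%.

Approved at 6.8%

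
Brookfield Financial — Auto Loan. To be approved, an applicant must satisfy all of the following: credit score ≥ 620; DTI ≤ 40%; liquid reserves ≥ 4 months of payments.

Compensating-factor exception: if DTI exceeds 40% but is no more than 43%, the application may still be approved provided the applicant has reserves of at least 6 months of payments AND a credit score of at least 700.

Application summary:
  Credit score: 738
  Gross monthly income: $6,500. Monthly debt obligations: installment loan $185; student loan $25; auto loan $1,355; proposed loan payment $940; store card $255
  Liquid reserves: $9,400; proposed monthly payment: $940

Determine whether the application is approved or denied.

Approved

Credit score 738 ≥ 620 (meets base)
Total debts = (185 + 25 + 1,355 + 940 + 255) = 2,760. DTI = 2,760/6,500 = 42.5% > 40% — standard DTI limit exceeded.
Reserves: 9,400 ÷ 940 = 10.0 months (meets 4-month minimum)
DTI 42.5% is within the 40%–43% exception band; checking compensating factors.
Override check — reserves: 10.0 mo (ok); score: 738 (ok).
Both override conditions satisfied; DTI exception granted.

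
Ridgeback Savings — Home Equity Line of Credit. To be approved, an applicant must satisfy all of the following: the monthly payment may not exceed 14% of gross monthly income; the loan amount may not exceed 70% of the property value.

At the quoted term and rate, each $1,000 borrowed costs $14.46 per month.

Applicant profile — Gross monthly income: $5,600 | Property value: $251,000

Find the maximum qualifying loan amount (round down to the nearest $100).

$54,200

Payment cap: 14% × $5,600 = $784/month.
At $14.46 per $1,000, that supports 784/14.46 × 1,000 ≈ $54,218 → $54,200.
LTV cap: 70% × $251,000 = $175,700 → $175,700.
Binding constraint: payment-to-income.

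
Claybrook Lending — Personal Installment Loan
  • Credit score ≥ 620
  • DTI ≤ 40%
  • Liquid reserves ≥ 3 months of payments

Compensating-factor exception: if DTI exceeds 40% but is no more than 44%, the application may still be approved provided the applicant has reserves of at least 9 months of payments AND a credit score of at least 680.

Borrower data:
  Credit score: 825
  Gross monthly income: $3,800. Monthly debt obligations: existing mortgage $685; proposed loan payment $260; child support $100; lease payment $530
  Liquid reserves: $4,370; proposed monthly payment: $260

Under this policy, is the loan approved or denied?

Approved

Credit score 825 ≥ 620 (meets base)
Total debts = (685 + 260 + 100 + 530) = 1,575. DTI = 1,575/3,800 = 41.4% > 40% — standard DTI limit exceeded.
Reserves = 4,370/260 = 16.8 months ≥ 3
41.4% falls in the override range (40%–44%), so the compensating-factor test applies.
Override check — reserves: 16.8 mo (ok); score: 825 (ok).
Both override conditions satisfied; DTI exception granted.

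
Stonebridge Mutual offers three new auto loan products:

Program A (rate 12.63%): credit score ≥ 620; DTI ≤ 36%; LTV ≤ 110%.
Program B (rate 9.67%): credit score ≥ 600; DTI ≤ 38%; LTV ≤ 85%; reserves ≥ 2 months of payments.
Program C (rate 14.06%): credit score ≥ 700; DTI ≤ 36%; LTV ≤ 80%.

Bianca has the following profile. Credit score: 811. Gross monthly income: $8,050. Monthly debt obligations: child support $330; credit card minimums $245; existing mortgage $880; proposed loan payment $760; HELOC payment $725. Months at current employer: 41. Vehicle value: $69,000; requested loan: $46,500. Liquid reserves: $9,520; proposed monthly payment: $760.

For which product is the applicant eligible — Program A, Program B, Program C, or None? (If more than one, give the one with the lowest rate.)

Program B

Total debts = (330 + 245 + 880 + 760 + 725) = 2,940; DTI = 2,940/8,050 = 36.5%.
LTV = 46,500/69,000 = 67.4%.
Reserves = 9,520/760 = 12.5 months.
Program A: score 811 ≥ 620; DTI 36.5% > 36%; LTV 67.4% ≤ 110% → does not qualify.
Program B: score 811 ≥ 600; DTI 36.5% ≤ 38%; LTV 67.4% ≤ 85%; reserves 12.5 ≥ 2 mo → qualifies.
Program C: score 811 ≥ 700; DTI 36.5% > 36%; LTV 67.4% ≤ 80% → does not qualify.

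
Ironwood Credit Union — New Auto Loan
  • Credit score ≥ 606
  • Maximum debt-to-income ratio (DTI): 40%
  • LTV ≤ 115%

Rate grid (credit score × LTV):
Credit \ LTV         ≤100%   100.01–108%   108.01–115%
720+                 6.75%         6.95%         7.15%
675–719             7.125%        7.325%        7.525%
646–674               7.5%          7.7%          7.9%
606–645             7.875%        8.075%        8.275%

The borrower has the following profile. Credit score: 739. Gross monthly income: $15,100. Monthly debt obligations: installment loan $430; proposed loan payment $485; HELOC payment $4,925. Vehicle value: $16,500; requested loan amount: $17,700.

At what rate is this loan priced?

Credit score 739 ≥ 606; Total monthly debts = (430 + 485 + 4,925) = 5,840. DTI = 5,840/15,100 = 38.7% ≤ 40%
LTV = 17,700/16,500 = 107.3% ≤ 115%
Score 739 is in the 720+ band; LTV 107.3% is in the 100.01–108% band → 6.95%.

6.95%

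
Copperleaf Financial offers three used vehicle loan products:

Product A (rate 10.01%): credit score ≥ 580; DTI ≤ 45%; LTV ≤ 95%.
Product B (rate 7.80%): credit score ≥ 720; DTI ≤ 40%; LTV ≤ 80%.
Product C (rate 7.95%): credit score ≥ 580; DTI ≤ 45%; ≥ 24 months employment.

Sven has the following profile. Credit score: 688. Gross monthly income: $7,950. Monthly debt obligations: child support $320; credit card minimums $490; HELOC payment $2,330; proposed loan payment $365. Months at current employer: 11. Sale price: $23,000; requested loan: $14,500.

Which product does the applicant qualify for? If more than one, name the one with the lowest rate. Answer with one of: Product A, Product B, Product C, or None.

Product A

Total debts = (320 + 490 + 2,330 + 365) = 3,505; DTI = 3,505/7,950 = 44.1%.
LTV = 14,500/23,000 = 63%.
Product A: score 688 ≥ 580; DTI 44.1% ≤ 45%; LTV 63% ≤ 95% → qualifies.
Product B: score 688 < 720; DTI 44.1% > 40%; LTV 63% ≤ 80% → does not qualify.
Product C: score 688 ≥ 580; DTI 44.1% ≤ 45%; employment 11 < 24 mo → does not qualify.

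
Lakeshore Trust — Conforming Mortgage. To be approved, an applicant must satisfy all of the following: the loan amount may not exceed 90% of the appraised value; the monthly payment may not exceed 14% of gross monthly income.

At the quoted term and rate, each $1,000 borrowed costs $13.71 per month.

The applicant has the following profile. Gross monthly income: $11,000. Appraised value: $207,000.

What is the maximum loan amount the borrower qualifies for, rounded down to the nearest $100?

Payment cap: 14% × $11,000 = $1,540/month.
At $13.71 per $1,000, that supports 1,540/13.71 × 1,000 ≈ $112,326 → $112,300.
LTV cap: 90% × $207,000 = $186,300 → $186,300.
Binding constraint: payment-to-income.

$112,300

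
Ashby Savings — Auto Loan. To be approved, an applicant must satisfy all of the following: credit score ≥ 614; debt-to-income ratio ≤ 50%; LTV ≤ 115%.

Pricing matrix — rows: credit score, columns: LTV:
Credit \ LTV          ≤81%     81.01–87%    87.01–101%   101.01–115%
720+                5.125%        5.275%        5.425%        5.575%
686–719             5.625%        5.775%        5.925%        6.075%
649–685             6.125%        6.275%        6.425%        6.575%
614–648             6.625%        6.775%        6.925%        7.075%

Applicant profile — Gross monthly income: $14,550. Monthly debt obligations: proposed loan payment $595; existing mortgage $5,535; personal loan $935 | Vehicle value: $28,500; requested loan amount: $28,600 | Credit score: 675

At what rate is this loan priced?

6.425%

Credit score 675 ≥ 614; Total monthly debts = (595 + 5,535 + 935) = 7,065. DTI: 7,065 ÷ 14,550 = 48.6%, within the 50% cap
LTV = 28,600/28,500 = 100.4% ≤ 115%
Credit 675 → row 649–685; LTV 100.4% → column 87.01–101%. Grid cell → 6.425%.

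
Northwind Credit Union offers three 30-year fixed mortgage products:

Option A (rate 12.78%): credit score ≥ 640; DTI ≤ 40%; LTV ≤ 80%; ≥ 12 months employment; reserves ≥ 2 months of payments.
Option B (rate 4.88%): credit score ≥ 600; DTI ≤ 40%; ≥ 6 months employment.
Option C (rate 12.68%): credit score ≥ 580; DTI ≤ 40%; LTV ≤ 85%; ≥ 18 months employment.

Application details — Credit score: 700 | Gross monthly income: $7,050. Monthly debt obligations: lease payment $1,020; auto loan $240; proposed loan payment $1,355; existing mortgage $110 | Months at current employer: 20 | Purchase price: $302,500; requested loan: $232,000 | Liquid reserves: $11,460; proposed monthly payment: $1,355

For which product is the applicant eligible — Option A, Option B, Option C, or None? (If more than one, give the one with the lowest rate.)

Total debts = (1,020 + 240 + 1,355 + 110) = 2,725; DTI = 2,725/7,050 = 38.7%.
LTV = 232,000/302,500 = 76.7%.
Reserves = 11,460/1,355 = 8.5 months.
Option A: score 700 ≥ 640; DTI 38.7% ≤ 40%; LTV 76.7% ≤ 80%; employment 20 ≥ 12 mo; reserves 8.5 ≥ 2 mo → qualifies.
Option B: score 700 ≥ 600; DTI 38.7% ≤ 40%; employment 20 ≥ 6 mo → qualifies.
Option C: score 700 ≥ 580; DTI 38.7% ≤ 40%; LTV 76.7% ≤ 85%; employment 20 ≥ 18 mo → qualifies.
Qualifying: Option A, Option B, Option C. Lowest rate is 4.88% → Option B.

Option B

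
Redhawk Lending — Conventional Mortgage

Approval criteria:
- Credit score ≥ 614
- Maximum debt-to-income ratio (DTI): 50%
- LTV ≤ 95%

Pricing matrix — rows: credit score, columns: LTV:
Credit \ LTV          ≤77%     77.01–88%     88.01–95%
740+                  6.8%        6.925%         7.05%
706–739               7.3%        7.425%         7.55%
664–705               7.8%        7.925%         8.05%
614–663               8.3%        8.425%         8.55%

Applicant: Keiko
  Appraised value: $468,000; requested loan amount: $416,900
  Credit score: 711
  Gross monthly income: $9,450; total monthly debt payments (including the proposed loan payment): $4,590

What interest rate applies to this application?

Credit score 711 ≥ 614; DTI: 4,590 ÷ 9,450 = 48.6%, within the 50% cap
LTV: 416,900 ÷ 468,000 = 89.1%, within 95% cap
Score 711 is in the 706–739 band; LTV 89.1% is in the 88.01–95% band → 7.55%.

7.55%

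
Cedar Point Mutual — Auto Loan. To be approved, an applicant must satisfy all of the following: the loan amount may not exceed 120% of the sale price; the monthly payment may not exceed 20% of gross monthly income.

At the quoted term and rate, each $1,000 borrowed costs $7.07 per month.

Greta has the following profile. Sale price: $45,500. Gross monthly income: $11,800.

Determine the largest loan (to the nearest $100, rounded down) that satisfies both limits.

$54,600

Payment cap: 20% × $11,800 = $2,360/month.
At $7.07 per $1,000, that supports 2,360/7.07 × 1,000 ≈ $333,804 → $333,800.
LTV cap: 120% × $45,500 = $54,600 → $54,600.
Binding constraint: loan-to-value.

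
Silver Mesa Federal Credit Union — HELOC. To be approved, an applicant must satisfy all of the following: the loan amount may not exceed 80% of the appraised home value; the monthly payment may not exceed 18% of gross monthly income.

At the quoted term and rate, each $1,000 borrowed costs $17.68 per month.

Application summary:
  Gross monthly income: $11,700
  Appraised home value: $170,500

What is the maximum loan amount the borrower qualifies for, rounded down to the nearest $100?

Payment cap: 18% × $11,700 = $2,106/month.
At $17.68 per $1,000, that supports 2,106/17.68 × 1,000 ≈ $119,117 → $119,100.
LTV cap: 80% × $170,500 = $136,400 → $136,400.
Binding constraint: payment-to-income.

$119,100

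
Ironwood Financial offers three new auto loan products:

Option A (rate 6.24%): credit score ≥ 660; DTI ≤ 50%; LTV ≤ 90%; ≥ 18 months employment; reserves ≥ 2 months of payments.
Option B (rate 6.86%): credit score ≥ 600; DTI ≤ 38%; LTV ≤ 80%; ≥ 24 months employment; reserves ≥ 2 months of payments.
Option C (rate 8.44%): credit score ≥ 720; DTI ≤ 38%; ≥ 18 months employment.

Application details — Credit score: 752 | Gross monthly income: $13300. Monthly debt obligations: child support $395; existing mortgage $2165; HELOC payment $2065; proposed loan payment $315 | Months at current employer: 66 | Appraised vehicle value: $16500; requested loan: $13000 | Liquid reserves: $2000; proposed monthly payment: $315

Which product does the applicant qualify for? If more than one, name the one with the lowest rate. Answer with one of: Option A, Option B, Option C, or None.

Total debts = (395 + 2,165 + 2,065 + 315) = 4,940; DTI = 4,940/13,300 = 37.1%.
LTV = 13,000/16,500 = 78.8%.
Reserves = 2,000/315 = 6.3 months.
Option A: score 752 ≥ 660; DTI 37.1% ≤ 50%; LTV 78.8% ≤ 90%; employment 66 ≥ 18 mo; reserves 6.3 ≥ 2 mo → qualifies.
Option B: score 752 ≥ 600; DTI 37.1% ≤ 38%; LTV 78.8% ≤ 80%; employment 66 ≥ 24 mo; reserves 6.3 ≥ 2 mo → qualifies.
Option C: score 752 ≥ 720; DTI 37.1% ≤ 38%; employment 66 ≥ 18 mo → qualifies.
Qualifying: Option A, Option B, Option C. Lowest rate is 6.24% → Option A.

Option A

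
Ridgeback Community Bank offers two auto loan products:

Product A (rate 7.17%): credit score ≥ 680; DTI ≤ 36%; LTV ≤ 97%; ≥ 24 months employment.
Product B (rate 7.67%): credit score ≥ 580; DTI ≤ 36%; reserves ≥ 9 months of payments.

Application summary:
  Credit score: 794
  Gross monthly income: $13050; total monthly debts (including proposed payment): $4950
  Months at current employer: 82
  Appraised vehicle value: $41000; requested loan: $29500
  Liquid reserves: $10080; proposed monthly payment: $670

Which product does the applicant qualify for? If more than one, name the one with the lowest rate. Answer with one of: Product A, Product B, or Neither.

Neither

DTI = 4,950/13,050 = 37.9%.
LTV = 29,500/41,000 = 72%.
Reserves = 10,080/670 = 15.0 months.
Product A: score 794 ≥ 680; DTI 37.9% > 36%; LTV 72% ≤ 97%; employment 82 ≥ 24 mo → does not qualify.
Product B: score 794 ≥ 580; DTI 37.9% > 36%; reserves 15.0 ≥ 9 mo → does not qualify.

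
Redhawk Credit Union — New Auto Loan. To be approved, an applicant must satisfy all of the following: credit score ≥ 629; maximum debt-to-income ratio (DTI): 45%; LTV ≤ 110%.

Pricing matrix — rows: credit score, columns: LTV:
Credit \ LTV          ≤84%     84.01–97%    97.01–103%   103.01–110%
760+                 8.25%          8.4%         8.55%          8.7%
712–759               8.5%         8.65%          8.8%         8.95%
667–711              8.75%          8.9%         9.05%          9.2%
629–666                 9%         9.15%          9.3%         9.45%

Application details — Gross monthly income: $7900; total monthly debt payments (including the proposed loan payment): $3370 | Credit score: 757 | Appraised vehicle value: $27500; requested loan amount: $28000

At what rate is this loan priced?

Credit score 757 ≥ 629; Debt-to-income = 3,370/7,900 = 42.7% — meets 45% limit
Loan-to-value = 28,000/27,500 = 101.8% — pass (110% max)
Score 757 is in the 712–759 band; LTV 101.8% is in the 97.01–103% band → 8.8%.

8.8%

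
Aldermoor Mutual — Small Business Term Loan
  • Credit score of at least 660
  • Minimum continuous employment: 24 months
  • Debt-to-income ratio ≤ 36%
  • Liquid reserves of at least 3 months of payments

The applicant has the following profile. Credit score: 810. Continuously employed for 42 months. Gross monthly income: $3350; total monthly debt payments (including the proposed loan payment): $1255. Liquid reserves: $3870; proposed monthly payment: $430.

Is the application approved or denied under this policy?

Credit score 810 ≥ 660 (meets)
Employment 42 ≥ 24 months
DTI = 1,255/3,350 = 37.5% > 36%
Reserves = 3,870/430 = 9.0 months ≥ 3
Fails on DTI.

Denied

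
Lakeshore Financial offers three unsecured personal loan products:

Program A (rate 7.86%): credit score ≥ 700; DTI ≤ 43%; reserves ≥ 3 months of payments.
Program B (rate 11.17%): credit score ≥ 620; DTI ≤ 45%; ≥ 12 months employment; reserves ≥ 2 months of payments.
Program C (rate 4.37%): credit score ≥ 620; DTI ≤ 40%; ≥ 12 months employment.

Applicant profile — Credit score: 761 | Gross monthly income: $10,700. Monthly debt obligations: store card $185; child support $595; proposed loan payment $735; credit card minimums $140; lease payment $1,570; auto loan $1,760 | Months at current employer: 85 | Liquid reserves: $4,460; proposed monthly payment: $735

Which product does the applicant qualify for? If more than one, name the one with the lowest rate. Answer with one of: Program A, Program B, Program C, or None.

None

Total debts = (185 + 595 + 735 + 140 + 1,570 + 1,760) = 4,985; DTI = 4,985/10,700 = 46.6%.
Reserves = 4,460/735 = 6.1 months.
Program A: score 761 ≥ 700; DTI 46.6% > 43%; reserves 6.1 ≥ 3 mo → does not qualify.
Program B: score 761 ≥ 620; DTI 46.6% > 45%; employment 85 ≥ 12 mo; reserves 6.1 ≥ 2 mo → does not qualify.
Program C: score 761 ≥ 620; DTI 46.6% > 40%; employment 85 ≥ 12 mo → does not qualify.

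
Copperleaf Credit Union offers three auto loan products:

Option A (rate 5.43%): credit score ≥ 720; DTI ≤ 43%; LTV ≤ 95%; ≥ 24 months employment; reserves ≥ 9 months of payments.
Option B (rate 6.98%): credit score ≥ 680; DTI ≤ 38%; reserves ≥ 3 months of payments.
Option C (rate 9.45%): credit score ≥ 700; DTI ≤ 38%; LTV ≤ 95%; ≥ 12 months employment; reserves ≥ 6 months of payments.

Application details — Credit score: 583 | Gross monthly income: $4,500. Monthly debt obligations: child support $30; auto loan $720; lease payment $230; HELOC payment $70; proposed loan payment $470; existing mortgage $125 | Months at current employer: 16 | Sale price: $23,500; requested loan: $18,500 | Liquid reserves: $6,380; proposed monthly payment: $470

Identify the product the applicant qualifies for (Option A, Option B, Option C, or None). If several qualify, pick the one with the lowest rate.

None

Total debts = (30 + 720 + 230 + 70 + 470 + 125) = 1,645; DTI = 1,645/4,500 = 36.6%.
LTV = 18,500/23,500 = 78.7%.
Reserves = 6,380/470 = 13.6 months.
Option A: score 583 < 720; DTI 36.6% ≤ 43%; LTV 78.7% ≤ 95%; employment 16 < 24 mo; reserves 13.6 ≥ 9 mo → does not qualify.
Option B: score 583 < 680; DTI 36.6% ≤ 38%; reserves 13.6 ≥ 3 mo → does not qualify.
Option C: score 583 < 700; DTI 36.6% ≤ 38%; LTV 78.7% ≤ 95%; employment 16 ≥ 12 mo; reserves 13.6 ≥ 6 mo → does not qualify.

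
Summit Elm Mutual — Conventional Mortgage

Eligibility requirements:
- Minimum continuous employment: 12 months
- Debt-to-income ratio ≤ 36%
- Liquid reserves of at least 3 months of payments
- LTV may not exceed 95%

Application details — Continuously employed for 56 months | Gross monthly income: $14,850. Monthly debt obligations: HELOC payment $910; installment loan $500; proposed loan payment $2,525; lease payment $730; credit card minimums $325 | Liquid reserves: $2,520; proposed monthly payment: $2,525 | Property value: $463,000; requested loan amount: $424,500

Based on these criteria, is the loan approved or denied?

Employment 56 ≥ 12 months
Total monthly debts = (910 + 500 + 2,525 + 730 + 325) = 4,990. DTI = 4,990/14,850 = 33.6% ≤ 36%
Liquid reserves cover 2,520/2,525 = 1.0 months — < 3 required
LTV = 424,500/463,000 = 91.7% ≤ 95%
Fails on reserves.

Denied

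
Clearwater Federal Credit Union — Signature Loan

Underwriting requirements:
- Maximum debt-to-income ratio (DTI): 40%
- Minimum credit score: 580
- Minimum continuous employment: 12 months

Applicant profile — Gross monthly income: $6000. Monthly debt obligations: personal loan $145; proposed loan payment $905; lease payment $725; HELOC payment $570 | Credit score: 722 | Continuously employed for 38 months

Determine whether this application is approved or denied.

Total monthly debts = (145 + 905 + 725 + 570) = 2,345. DTI = 2,345/6,000 = 39.1% ≤ 40%
Credit score 722 ≥ 580 (meets)
Employment 38 ≥ 12 months
All criteria satisfied.

Approved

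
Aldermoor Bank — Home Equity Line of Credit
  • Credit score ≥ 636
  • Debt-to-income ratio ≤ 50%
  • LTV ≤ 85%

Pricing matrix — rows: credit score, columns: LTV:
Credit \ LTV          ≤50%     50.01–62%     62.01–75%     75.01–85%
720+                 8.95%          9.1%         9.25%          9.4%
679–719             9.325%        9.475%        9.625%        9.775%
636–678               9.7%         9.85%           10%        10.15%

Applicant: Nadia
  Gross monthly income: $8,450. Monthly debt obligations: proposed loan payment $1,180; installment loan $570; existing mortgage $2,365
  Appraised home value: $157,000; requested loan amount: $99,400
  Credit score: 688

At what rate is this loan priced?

Credit score 688 ≥ 636; Total monthly debts = (1,180 + 570 + 2,365) = 4,115. DTI = 4,115/8,450 = 48.7% ≤ 50%
LTV = 99,400/157,000 = 63.3% ≤ 85%
Score 688 is in the 679–719 band; LTV 63.3% is in the 62.01–75% band → 9.625%.

9.625%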